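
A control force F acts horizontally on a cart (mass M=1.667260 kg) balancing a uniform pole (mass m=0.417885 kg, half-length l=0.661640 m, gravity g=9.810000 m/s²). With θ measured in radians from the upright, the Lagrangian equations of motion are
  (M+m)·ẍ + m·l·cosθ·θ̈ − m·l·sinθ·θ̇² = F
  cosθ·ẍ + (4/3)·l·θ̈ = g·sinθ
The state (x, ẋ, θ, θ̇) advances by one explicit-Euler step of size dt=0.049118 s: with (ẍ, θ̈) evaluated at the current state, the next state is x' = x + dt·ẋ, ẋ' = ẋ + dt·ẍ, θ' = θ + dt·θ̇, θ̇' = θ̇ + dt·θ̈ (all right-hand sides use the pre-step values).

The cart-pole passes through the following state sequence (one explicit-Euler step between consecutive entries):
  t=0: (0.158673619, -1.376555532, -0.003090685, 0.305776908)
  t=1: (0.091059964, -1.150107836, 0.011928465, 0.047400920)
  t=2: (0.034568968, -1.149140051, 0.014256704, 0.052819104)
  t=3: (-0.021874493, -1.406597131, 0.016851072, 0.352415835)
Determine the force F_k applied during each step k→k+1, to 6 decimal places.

F_0 = 8.158767 N
F_1 = 0.071574 N
F_2 = -9.243230 N

step 0→1:
  ẍ = (ẋ'−ẋ)/dt = (-1.150107836−-1.376555532)/0.049118 = 4.610279
  θ̈ = (θ̇'−θ̇)/dt = (0.047400920−0.305776908)/0.049118 = -5.260312
  sinθ=-0.003091, cosθ=0.999995
  F = (M+m)·ẍ + m·l·cosθ·θ̈ − m·l·sinθ·θ̇² = 9.613101 + -1.454414 − -0.000080 = 8.158767
step 1→2:
  ẍ = (ẋ'−ẋ)/dt = (-1.149140051−-1.150107836)/0.049118 = 0.019703
  θ̈ = (θ̇'−θ̇)/dt = (0.052819104−0.047400920)/0.049118 = 0.110310
  sinθ=0.011928, cosθ=0.999929
  F = (M+m)·ẍ + m·l·cosθ·θ̈ − m·l·sinθ·θ̇² = 0.041084 + 0.030497 − 0.000007 = 0.071574
step 2→3:
  ẍ = (ẋ'−ẋ)/dt = (-1.406597131−-1.149140051)/0.049118 = -5.241603
  θ̈ = (θ̇'−θ̇)/dt = (0.352415835−0.052819104)/0.049118 = 6.099530
  sinθ=0.014256, cosθ=0.999898
  F = (M+m)·ẍ + m·l·cosθ·θ̈ − m·l·sinθ·θ̇² = -10.929503 + 1.686284 − 0.000011 = -9.243230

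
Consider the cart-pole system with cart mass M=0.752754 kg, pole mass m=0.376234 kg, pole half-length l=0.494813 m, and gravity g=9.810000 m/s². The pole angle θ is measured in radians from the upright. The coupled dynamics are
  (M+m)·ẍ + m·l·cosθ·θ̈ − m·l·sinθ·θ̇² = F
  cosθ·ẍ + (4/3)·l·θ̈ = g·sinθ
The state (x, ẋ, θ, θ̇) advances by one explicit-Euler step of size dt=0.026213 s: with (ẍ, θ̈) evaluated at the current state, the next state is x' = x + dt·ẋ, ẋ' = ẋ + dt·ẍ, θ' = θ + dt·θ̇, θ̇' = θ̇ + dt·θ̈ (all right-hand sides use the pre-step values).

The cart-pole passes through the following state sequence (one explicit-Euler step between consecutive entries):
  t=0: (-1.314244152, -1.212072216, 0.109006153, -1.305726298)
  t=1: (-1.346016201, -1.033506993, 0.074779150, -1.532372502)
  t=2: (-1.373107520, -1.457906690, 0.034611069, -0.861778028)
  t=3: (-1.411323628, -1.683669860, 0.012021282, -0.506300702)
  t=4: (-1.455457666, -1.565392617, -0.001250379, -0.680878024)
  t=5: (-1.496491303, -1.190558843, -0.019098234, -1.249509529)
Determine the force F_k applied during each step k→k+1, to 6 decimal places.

step 0→1:
  ẍ = (ẋ'−ẋ)/dt = (-1.033506993−-1.212072216)/0.026213 = 6.812086
  θ̈ = (θ̇'−θ̇)/dt = (-1.532372502−-1.305726298)/0.026213 = -8.646328
  sinθ=0.108790, cosθ=0.994065
  F = (M+m)·ẍ + m·l·cosθ·θ̈ − m·l·sinθ·θ̇² = 7.690764 + -1.600094 − 0.034530 = 6.056140
step 1→2:
  ẍ = (ẋ'−ẋ)/dt = (-1.457906690−-1.033506993)/0.026213 = -16.190428
  θ̈ = (θ̇'−θ̇)/dt = (-0.861778028−-1.532372502)/0.026213 = 25.582515
  sinθ=0.074709, cosθ=0.997205
  F = (M+m)·ẍ + m·l·cosθ·θ̈ − m·l·sinθ·θ̇² = -18.278799 + 4.749271 − 0.032659 = -13.562187
step 2→3:
  ẍ = (ẋ'−ẋ)/dt = (-1.683669860−-1.457906690)/0.026213 = -8.612641
  θ̈ = (θ̇'−θ̇)/dt = (-0.506300702−-0.861778028)/0.026213 = 13.561108
  sinθ=0.034604, cosθ=0.999401
  F = (M+m)·ẍ + m·l·cosθ·θ̈ − m·l·sinθ·θ̇² = -9.723569 + 2.523098 − 0.004784 = -7.205255
step 3→4:
  ẍ = (ẋ'−ẋ)/dt = (-1.565392617−-1.683669860)/0.026213 = 4.512160
  θ̈ = (θ̇'−θ̇)/dt = (-0.680878024−-0.506300702)/0.026213 = -6.659952
  sinθ=0.012021, cosθ=0.999928
  F = (M+m)·ẍ + m·l·cosθ·θ̈ − m·l·sinθ·θ̇² = 5.094174 + -1.239764 − 0.000574 = 3.853837
step 4→5:
  ẍ = (ẋ'−ẋ)/dt = (-1.190558843−-1.565392617)/0.026213 = 14.299537
  θ̈ = (θ̇'−θ̇)/dt = (-1.249509529−-0.680878024)/0.026213 = -21.692729
  sinθ=-0.001250, cosθ=0.999999
  F = (M+m)·ẍ + m·l·cosθ·θ̈ − m·l·sinθ·θ̇² = 16.144006 + -4.038434 − -0.000108 = 12.105680

F_0 = 6.056140 N
F_1 = -13.562187 N
F_2 = -7.205255 N
F_3 = 3.853837 N
F_4 = 12.105680 N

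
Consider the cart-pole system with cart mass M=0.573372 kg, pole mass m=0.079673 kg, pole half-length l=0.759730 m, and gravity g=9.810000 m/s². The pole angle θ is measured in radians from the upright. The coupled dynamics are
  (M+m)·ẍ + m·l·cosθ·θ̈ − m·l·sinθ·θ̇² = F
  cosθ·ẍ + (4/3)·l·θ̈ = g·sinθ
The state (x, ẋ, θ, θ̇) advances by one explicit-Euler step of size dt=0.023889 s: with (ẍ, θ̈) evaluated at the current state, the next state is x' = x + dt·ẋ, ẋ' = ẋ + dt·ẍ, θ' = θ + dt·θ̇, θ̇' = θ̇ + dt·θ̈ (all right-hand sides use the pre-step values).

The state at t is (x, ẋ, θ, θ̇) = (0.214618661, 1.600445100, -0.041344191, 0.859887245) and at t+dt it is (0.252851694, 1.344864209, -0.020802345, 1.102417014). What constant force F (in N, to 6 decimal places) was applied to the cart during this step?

F = -6.370876 N

ẍ = (ẋ'−ẋ)/dt = (1.344864209−1.600445100)/0.023889 = -10.698685
θ̈ = (θ̇'−θ̇)/dt = (1.102417014−0.859887245)/0.023889 = 10.152362
sinθ=-0.041332, cosθ=0.999145
F = (M+m)·ẍ + m·l·cosθ·θ̈ − m·l·sinθ·θ̇² = -6.986723 + 0.613997 − -0.001850 = -6.370876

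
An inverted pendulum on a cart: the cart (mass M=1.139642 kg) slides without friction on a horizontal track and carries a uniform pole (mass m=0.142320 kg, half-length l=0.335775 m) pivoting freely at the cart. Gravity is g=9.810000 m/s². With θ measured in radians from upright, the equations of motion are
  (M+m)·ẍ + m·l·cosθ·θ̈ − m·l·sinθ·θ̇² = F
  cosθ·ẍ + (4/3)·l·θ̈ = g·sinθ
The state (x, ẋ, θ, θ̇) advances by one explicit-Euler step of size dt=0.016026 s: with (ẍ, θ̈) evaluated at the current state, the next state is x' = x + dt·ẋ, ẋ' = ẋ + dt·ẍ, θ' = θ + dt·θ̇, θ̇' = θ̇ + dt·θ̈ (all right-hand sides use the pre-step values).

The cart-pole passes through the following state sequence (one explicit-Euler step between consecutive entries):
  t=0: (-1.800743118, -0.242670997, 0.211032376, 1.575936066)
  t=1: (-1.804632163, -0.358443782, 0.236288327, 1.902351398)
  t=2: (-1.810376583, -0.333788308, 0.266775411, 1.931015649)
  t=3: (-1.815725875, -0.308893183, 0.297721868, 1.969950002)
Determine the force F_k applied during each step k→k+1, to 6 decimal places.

F_0 = -8.334095 N
F_1 = 2.014870 N
F_2 = 2.056442 N

step 0→1:
  ẍ = (ẋ'−ẋ)/dt = (-0.358443782−-0.242670997)/0.016026 = -7.224060
  θ̈ = (θ̇'−θ̇)/dt = (1.902351398−1.575936066)/0.016026 = 20.367860
  sinθ=0.209469, cosθ=0.977815
  F = (M+m)·ẍ + m·l·cosθ·θ̈ − m·l·sinθ·θ̇² = -9.260970 + 0.951736 − 0.024861 = -8.334095
step 1→2:
  ẍ = (ẋ'−ẋ)/dt = (-0.333788308−-0.358443782)/0.016026 = 1.538467
  θ̈ = (θ̇'−θ̇)/dt = (1.931015649−1.902351398)/0.016026 = 1.788609
  sinθ=0.234096, cosθ=0.972214
  F = (M+m)·ẍ + m·l·cosθ·θ̈ − m·l·sinθ·θ̇² = 1.972256 + 0.083098 − 0.040485 = 2.014870
step 2→3:
  ẍ = (ẋ'−ẋ)/dt = (-0.308893183−-0.333788308)/0.016026 = 1.553421
  θ̈ = (θ̇'−θ̇)/dt = (1.969950002−1.931015649)/0.016026 = 2.429449
  sinθ=0.263622, cosθ=0.964626
  F = (M+m)·ẍ + m·l·cosθ·θ̈ − m·l·sinθ·θ̇² = 1.991427 + 0.111990 − 0.046975 = 2.056442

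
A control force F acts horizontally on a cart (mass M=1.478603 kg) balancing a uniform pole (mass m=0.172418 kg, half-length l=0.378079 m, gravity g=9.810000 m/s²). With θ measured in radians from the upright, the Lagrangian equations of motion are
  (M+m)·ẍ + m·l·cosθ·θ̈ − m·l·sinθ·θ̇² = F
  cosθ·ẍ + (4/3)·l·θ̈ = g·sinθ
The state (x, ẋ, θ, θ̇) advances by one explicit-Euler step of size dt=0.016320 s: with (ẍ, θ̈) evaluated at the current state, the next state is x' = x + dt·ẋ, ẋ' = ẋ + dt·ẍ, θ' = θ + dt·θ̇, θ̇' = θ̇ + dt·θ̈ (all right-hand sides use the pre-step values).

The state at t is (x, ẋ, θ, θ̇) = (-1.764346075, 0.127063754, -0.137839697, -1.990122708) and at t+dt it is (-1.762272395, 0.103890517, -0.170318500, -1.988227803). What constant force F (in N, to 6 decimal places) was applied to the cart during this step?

F = -2.301360 N

ẍ = (ẋ'−ẋ)/dt = (0.103890517−0.127063754)/0.016320 = -1.419929
θ̈ = (θ̇'−θ̇)/dt = (-1.988227803−-1.990122708)/0.016320 = 0.116109
sinθ=-0.137404, cosθ=0.990515
F = (M+m)·ẍ + m·l·cosθ·θ̈ − m·l·sinθ·θ̇² = -2.344332 + 0.007497 − -0.035475 = -2.301360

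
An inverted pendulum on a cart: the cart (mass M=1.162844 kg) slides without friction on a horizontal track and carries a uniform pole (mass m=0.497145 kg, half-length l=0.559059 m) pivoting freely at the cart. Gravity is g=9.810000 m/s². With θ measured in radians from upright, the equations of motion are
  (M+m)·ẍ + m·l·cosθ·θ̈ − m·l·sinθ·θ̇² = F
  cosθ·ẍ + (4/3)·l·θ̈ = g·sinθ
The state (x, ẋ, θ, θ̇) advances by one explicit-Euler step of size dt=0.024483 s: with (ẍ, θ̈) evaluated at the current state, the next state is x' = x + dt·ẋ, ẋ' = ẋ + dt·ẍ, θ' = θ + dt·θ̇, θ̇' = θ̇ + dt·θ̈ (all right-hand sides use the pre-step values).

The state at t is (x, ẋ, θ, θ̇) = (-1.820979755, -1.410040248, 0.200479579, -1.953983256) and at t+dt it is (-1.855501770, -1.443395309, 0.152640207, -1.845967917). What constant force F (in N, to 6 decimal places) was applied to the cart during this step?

ẍ = (ẋ'−ẋ)/dt = (-1.443395309−-1.410040248)/0.024483 = -1.362376
θ̈ = (θ̇'−θ̇)/dt = (-1.845967917−-1.953983256)/0.024483 = 4.411851
sinθ=0.199139, cosθ=0.979971
F = (M+m)·ẍ + m·l·cosθ·θ̈ − m·l·sinθ·θ̇² = -2.261530 + 1.201641 − 0.211319 = -1.271208

F = -1.271208 N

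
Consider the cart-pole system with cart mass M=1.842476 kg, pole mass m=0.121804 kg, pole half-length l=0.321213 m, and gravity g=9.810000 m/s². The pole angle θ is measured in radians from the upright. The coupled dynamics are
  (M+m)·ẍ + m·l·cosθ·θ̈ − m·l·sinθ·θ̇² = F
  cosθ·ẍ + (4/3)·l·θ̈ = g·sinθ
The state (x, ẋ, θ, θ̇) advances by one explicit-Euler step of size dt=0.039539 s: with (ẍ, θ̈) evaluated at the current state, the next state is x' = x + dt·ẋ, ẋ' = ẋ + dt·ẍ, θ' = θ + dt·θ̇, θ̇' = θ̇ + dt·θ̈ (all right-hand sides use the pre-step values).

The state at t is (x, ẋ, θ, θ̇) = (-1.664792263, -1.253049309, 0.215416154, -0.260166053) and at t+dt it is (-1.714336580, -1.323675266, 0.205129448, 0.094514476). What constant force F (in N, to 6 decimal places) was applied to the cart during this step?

ẍ = (ẋ'−ẋ)/dt = (-1.323675266−-1.253049309)/0.039539 = -1.786235
θ̈ = (θ̇'−θ̇)/dt = (0.094514476−-0.260166053)/0.039539 = 8.970397
sinθ=0.213754, cosθ=0.976888
F = (M+m)·ẍ + m·l·cosθ·θ̈ − m·l·sinθ·θ̇² = -3.508666 + 0.342855 − 0.000566 = -3.166377

F = -3.166377 N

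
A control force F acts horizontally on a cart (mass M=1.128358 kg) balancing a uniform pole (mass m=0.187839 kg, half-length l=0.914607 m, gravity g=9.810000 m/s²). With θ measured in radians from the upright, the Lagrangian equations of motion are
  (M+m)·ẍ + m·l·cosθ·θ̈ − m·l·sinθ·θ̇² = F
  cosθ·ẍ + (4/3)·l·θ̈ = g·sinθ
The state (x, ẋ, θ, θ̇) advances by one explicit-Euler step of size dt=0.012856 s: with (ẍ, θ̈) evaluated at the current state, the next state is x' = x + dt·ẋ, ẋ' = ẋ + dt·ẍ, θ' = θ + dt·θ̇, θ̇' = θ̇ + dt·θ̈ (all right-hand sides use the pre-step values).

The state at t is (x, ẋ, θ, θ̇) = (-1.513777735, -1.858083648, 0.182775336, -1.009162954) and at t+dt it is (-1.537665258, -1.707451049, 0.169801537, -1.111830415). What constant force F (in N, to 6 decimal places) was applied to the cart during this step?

F = 14.040836 N

ẍ = (ẋ'−ẋ)/dt = (-1.707451049−-1.858083648)/0.012856 = 11.716910
θ̈ = (θ̇'−θ̇)/dt = (-1.111830415−-1.009162954)/0.012856 = -7.985957
sinθ=0.181759, cosθ=0.983343
F = (M+m)·ẍ + m·l·cosθ·θ̈ − m·l·sinθ·θ̇² = 15.421762 + -1.349125 − 0.031801 = 14.040836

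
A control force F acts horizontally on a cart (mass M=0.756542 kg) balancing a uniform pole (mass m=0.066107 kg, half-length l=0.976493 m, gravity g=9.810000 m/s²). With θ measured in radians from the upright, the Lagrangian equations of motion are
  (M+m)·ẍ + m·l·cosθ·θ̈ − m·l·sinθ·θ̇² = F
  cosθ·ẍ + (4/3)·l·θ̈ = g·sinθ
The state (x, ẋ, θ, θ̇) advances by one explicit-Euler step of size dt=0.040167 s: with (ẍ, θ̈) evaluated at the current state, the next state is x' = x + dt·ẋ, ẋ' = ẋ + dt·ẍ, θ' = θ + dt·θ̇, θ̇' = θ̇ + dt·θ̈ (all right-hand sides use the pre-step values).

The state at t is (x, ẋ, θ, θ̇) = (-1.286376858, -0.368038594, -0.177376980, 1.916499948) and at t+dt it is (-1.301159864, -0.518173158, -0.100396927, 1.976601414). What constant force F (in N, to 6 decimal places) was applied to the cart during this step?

ẍ = (ẋ'−ẋ)/dt = (-0.518173158−-0.368038594)/0.040167 = -3.737759
θ̈ = (θ̇'−θ̇)/dt = (1.976601414−1.916499948)/0.040167 = 1.496290
sinθ=-0.176448, cosθ=0.984310
F = (M+m)·ẍ + m·l·cosθ·θ̈ − m·l·sinθ·θ̇² = -3.074864 + 0.095075 − -0.041836 = -2.937953

F = -2.937953 N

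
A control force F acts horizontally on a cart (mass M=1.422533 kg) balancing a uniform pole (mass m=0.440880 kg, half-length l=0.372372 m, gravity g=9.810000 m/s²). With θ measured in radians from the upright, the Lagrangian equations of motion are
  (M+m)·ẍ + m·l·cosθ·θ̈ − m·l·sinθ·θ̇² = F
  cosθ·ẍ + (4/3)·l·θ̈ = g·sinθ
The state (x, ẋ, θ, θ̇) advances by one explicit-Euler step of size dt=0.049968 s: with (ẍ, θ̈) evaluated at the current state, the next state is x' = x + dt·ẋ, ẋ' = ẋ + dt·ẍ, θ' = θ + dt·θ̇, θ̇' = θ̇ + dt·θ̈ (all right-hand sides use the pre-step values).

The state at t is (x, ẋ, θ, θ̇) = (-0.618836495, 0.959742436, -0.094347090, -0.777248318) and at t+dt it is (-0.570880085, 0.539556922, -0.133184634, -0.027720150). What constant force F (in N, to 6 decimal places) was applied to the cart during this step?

ẍ = (ẋ'−ẋ)/dt = (0.539556922−0.959742436)/0.049968 = -8.409092
θ̈ = (θ̇'−θ̇)/dt = (-0.027720150−-0.777248318)/0.049968 = 15.000163
sinθ=-0.094207, cosθ=0.995553
F = (M+m)·ẍ + m·l·cosθ·θ̈ − m·l·sinθ·θ̇² = -15.669612 + 2.451645 − -0.009343 = -13.208623

F = -13.208623 N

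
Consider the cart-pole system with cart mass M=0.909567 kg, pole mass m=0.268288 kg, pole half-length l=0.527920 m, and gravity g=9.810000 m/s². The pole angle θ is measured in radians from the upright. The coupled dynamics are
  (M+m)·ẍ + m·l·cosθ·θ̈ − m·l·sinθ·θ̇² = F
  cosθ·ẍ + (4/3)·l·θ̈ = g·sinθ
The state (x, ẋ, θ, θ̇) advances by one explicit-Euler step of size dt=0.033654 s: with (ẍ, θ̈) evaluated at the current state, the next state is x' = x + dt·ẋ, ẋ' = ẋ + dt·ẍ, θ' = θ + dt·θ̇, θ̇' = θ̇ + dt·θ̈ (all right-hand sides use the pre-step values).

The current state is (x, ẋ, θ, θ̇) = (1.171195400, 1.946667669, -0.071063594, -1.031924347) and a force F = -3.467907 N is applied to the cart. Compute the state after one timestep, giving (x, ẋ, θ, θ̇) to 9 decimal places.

sinθ=-0.071003797, cosθ=0.997476045
temp = (F + m·l·θ̇²·sinθ)/(M+m) = (-3.467907 + -0.010708944)/1.177855 = -2.953348200
θ̈ = (g·sinθ − cosθ·temp)/(l·(4/3 − m·cos²θ/(M+m))) = 3.849962259
ẍ = temp − m·l·θ̈·cosθ/(M+m) = -3.415129647
Euler: x'=1.171195400+0.033654·1.946667669=1.236708554, ẋ'=1.946667669+0.033654·-3.415129647=1.831734896
       θ'=-0.071063594+0.033654·-1.031924347=-0.105791976, θ̇'=-1.031924347+0.033654·3.849962259=-0.902357717

(1.236708554, 1.831734896, -0.105791976, -0.902357717)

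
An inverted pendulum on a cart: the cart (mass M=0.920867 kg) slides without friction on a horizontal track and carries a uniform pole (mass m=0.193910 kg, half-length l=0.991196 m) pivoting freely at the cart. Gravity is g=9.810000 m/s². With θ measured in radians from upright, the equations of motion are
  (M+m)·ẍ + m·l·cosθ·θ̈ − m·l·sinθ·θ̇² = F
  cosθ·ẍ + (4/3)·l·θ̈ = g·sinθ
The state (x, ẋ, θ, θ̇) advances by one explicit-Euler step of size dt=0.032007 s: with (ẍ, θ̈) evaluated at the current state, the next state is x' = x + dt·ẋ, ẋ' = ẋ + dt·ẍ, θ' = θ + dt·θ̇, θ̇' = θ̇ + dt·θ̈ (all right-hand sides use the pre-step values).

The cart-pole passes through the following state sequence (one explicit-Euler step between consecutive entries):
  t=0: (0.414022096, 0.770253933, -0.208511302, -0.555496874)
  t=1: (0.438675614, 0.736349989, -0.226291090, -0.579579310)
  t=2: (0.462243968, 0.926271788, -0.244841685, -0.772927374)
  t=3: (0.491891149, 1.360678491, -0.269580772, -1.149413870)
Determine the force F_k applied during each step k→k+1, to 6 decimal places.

F_0 = -1.310052 N
F_1 = 5.497844 N
F_2 = 12.964472 N

step 0→1:
  ẍ = (ẋ'−ẋ)/dt = (0.736349989−0.770253933)/0.032007 = -1.059267
  θ̈ = (θ̇'−θ̇)/dt = (-0.579579310−-0.555496874)/0.032007 = -0.752412
  sinθ=-0.207004, cosθ=0.978340
  F = (M+m)·ẍ + m·l·cosθ·θ̈ − m·l·sinθ·θ̇² = -1.180846 + -0.141483 − -0.012277 = -1.310052
step 1→2:
  ẍ = (ẋ'−ẋ)/dt = (0.926271788−0.736349989)/0.032007 = 5.933758
  θ̈ = (θ̇'−θ̇)/dt = (-0.772927374−-0.579579310)/0.032007 = -6.040806
  sinθ=-0.224365, cosθ=0.974505
  F = (M+m)·ẍ + m·l·cosθ·θ̈ − m·l·sinθ·θ̇² = 6.614817 + -1.131459 − -0.014486 = 5.497844
step 2→3:
  ẍ = (ẋ'−ẋ)/dt = (1.360678491−0.926271788)/0.032007 = 13.572241
  θ̈ = (θ̇'−θ̇)/dt = (-1.149413870−-0.772927374)/0.032007 = -11.762630
  sinθ=-0.242403, cosθ=0.970176
  F = (M+m)·ẍ + m·l·cosθ·θ̈ − m·l·sinθ·θ̇² = 15.130022 + -2.193384 − -0.027834 = 12.964472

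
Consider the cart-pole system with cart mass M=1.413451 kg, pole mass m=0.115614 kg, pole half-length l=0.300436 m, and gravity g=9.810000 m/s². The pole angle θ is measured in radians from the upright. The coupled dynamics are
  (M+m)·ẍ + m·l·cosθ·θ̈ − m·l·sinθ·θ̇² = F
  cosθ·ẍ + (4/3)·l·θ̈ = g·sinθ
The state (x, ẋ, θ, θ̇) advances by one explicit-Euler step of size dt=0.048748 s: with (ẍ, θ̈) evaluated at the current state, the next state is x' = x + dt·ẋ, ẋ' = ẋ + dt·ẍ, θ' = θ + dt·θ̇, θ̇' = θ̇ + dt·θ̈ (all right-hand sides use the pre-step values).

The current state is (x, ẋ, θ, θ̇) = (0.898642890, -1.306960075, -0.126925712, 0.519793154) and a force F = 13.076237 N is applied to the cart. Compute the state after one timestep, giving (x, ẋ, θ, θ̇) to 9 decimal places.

sinθ=-0.126585188, cosθ=0.991955740
temp = (F + m·l·θ̇²·sinθ)/(M+m) = (13.076237 + -0.001187973)/1.529065 = 8.551009295
θ̈ = (g·sinθ − cosθ·temp)/(l·(4/3 − m·cos²θ/(M+m))) = -25.709348127
ẍ = temp − m·l·θ̈·cosθ/(M+m) = 9.130331014
Euler: x'=0.898642890+0.048748·-1.306960075=0.834931200, ẋ'=-1.306960075+0.048748·9.130331014=-0.861874699
       θ'=-0.126925712+0.048748·0.519793154=-0.101586835, θ̇'=0.519793154+0.048748·-25.709348127=-0.733486148

(0.834931200, -0.861874699, -0.101586835, -0.733486148)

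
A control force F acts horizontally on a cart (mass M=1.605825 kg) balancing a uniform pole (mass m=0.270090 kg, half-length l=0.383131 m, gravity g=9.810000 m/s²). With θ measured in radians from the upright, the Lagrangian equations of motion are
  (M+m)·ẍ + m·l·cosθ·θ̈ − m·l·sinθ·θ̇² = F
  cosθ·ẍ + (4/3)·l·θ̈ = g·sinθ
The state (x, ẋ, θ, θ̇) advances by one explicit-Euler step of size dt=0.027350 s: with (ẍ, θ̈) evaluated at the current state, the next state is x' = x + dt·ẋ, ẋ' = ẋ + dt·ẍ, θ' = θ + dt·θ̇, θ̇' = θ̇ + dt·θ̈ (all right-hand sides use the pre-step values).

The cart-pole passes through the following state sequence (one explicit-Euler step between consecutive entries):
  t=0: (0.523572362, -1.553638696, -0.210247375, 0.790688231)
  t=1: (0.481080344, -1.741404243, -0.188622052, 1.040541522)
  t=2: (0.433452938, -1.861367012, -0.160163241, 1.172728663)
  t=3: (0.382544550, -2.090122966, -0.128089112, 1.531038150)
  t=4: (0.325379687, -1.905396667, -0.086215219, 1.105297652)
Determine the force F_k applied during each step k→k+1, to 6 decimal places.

step 0→1:
  ẍ = (ẋ'−ẋ)/dt = (-1.741404243−-1.553638696)/0.027350 = -6.865285
  θ̈ = (θ̇'−θ̇)/dt = (1.040541522−0.790688231)/0.027350 = 9.135404
  sinθ=-0.208702, cosθ=0.977979
  F = (M+m)·ẍ + m·l·cosθ·θ̈ − m·l·sinθ·θ̇² = -12.878691 + 0.924513 − -0.013502 = -11.940676
step 1→2:
  ẍ = (ẋ'−ẋ)/dt = (-1.861367012−-1.741404243)/0.027350 = -4.386207
  θ̈ = (θ̇'−θ̇)/dt = (1.172728663−1.040541522)/0.027350 = 4.833168
  sinθ=-0.187506, cosθ=0.982264
  F = (M+m)·ẍ + m·l·cosθ·θ̈ − m·l·sinθ·θ̇² = -8.228152 + 0.491265 − -0.021008 = -7.715879
step 2→3:
  ẍ = (ẋ'−ẋ)/dt = (-2.090122966−-1.861367012)/0.027350 = -8.364020
  θ̈ = (θ̇'−θ̇)/dt = (1.531038150−1.172728663)/0.027350 = 13.100895
  sinθ=-0.159479, cosθ=0.987201
  F = (M+m)·ẍ + m·l·cosθ·θ̈ − m·l·sinθ·θ̇² = -15.690191 + 1.338328 − -0.022696 = -14.329167
step 3→4:
  ẍ = (ẋ'−ẋ)/dt = (-1.905396667−-2.090122966)/0.027350 = 6.754161
  θ̈ = (θ̇'−θ̇)/dt = (1.105297652−1.531038150)/0.027350 = -15.566380
  sinθ=-0.127739, cosθ=0.991808
  F = (M+m)·ẍ + m·l·cosθ·θ̈ − m·l·sinθ·θ̇² = 12.670232 + -1.597611 − -0.030985 = 11.103606

F_0 = -11.940676 N
F_1 = -7.715879 N
F_2 = -14.329167 N
F_3 = 11.103606 N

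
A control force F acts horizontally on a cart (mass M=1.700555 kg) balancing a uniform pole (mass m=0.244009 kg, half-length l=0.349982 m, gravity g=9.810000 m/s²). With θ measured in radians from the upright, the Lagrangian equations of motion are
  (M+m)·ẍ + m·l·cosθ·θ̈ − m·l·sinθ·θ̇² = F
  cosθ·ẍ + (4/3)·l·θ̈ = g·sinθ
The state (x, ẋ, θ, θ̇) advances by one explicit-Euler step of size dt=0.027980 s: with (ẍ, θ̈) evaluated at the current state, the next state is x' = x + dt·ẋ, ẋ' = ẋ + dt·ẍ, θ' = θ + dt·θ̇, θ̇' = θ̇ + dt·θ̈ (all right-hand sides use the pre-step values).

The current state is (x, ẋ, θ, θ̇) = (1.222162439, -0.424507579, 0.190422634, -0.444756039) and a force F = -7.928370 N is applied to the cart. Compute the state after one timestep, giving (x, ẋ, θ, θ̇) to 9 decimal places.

(1.210284717, -0.555201772, 0.177978360, -0.058412393)

sinθ=0.189273906, cosθ=0.981924329
temp = (F + m·l·θ̇²·sinθ)/(M+m) = (-7.928370 + 0.003197319)/1.944564 = -4.075552505
θ̈ = (g·sinθ − cosθ·temp)/(l·(4/3 − m·cos²θ/(M+m))) = 13.807850118
ẍ = temp − m·l·θ̈·cosθ/(M+m) = -4.670986186
Euler: x'=1.222162439+0.027980·-0.424507579=1.210284717, ẋ'=-0.424507579+0.027980·-4.670986186=-0.555201772
       θ'=0.190422634+0.027980·-0.444756039=0.177978360, θ̇'=-0.444756039+0.027980·13.807850118=-0.058412393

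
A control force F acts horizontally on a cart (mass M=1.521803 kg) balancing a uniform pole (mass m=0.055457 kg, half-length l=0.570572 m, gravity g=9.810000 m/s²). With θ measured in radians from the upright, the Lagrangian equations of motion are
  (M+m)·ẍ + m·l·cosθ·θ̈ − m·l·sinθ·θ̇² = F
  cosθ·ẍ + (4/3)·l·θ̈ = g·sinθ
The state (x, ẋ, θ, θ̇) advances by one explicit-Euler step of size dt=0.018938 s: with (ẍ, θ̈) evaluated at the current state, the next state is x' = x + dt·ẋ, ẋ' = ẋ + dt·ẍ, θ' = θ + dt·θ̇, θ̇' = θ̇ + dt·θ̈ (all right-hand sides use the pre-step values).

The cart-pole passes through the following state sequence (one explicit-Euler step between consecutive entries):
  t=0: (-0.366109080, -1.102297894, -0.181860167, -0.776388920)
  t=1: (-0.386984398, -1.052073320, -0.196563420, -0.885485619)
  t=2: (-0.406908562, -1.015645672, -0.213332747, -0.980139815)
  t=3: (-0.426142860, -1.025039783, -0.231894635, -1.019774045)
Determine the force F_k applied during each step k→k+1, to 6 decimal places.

step 0→1:
  ẍ = (ẋ'−ẋ)/dt = (-1.052073320−-1.102297894)/0.018938 = 2.652053
  θ̈ = (θ̇'−θ̇)/dt = (-0.885485619−-0.776388920)/0.018938 = -5.760730
  sinθ=-0.180859, cosθ=0.983509
  F = (M+m)·ẍ + m·l·cosθ·θ̈ − m·l·sinθ·θ̇² = 4.182977 + -0.179276 − -0.003450 = 4.007150
step 1→2:
  ẍ = (ẋ'−ẋ)/dt = (-1.015645672−-1.052073320)/0.018938 = 1.923521
  θ̈ = (θ̇'−θ̇)/dt = (-0.980139815−-0.885485619)/0.018938 = -4.998109
  sinθ=-0.195300, cosθ=0.980744
  F = (M+m)·ẍ + m·l·cosθ·θ̈ − m·l·sinθ·θ̇² = 3.033893 + -0.155106 − -0.004845 = 2.883633
step 2→3:
  ẍ = (ẋ'−ẋ)/dt = (-1.025039783−-1.015645672)/0.018938 = -0.496046
  θ̈ = (θ̇'−θ̇)/dt = (-1.019774045−-0.980139815)/0.018938 = -2.092841
  sinθ=-0.211718, cosθ=0.977331
  F = (M+m)·ẍ + m·l·cosθ·θ̈ − m·l·sinθ·θ̇² = -0.782393 + -0.064721 − -0.006436 = -0.840678

F_0 = 4.007150 N
F_1 = 2.883633 N
F_2 = -0.840678 N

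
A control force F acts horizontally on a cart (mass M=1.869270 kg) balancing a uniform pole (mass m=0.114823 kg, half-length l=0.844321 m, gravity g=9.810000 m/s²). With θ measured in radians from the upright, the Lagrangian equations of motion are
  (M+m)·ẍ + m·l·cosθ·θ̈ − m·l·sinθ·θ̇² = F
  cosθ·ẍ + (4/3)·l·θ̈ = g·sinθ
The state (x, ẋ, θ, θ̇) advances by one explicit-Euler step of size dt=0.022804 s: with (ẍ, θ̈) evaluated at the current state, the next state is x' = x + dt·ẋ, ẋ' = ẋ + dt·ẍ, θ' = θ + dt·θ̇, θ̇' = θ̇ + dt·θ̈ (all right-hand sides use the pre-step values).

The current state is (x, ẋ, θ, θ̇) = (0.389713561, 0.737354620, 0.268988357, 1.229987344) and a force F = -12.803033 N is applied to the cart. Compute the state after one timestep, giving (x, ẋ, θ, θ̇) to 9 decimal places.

(0.406528196, 0.581893377, 0.297036988, 1.415925960)

sinθ=0.265756308, cosθ=0.964040240
temp = (F + m·l·θ̇²·sinθ)/(M+m) = (-12.803033 + 0.038978161)/1.984093 = -6.433193826
θ̈ = (g·sinθ − cosθ·temp)/(l·(4/3 − m·cos²θ/(M+m))) = 8.153771976
ẍ = temp − m·l·θ̈·cosθ/(M+m) = -6.817279564
Euler: x'=0.389713561+0.022804·0.737354620=0.406528196, ẋ'=0.737354620+0.022804·-6.817279564=0.581893377
       θ'=0.268988357+0.022804·1.229987344=0.297036988, θ̇'=1.229987344+0.022804·8.153771976=1.415925960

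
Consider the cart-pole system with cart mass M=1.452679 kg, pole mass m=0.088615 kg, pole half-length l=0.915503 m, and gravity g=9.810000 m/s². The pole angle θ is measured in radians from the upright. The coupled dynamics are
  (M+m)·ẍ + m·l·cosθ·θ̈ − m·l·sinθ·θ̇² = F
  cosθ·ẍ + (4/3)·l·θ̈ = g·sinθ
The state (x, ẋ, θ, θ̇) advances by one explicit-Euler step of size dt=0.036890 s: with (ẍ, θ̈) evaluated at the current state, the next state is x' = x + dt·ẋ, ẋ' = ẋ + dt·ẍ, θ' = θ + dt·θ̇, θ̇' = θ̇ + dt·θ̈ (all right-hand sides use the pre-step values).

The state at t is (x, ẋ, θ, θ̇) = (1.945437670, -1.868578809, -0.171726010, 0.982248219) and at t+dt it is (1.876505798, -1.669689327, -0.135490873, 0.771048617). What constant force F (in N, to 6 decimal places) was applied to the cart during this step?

F = 7.865507 N

ẍ = (ẋ'−ẋ)/dt = (-1.669689327−-1.868578809)/0.036890 = 5.391420
θ̈ = (θ̇'−θ̇)/dt = (0.771048617−0.982248219)/0.036890 = -5.725118
sinθ=-0.170883, cosθ=0.985291
F = (M+m)·ẍ + m·l·cosθ·θ̈ − m·l·sinθ·θ̇² = 8.309763 + -0.457632 − -0.013375 = 7.865507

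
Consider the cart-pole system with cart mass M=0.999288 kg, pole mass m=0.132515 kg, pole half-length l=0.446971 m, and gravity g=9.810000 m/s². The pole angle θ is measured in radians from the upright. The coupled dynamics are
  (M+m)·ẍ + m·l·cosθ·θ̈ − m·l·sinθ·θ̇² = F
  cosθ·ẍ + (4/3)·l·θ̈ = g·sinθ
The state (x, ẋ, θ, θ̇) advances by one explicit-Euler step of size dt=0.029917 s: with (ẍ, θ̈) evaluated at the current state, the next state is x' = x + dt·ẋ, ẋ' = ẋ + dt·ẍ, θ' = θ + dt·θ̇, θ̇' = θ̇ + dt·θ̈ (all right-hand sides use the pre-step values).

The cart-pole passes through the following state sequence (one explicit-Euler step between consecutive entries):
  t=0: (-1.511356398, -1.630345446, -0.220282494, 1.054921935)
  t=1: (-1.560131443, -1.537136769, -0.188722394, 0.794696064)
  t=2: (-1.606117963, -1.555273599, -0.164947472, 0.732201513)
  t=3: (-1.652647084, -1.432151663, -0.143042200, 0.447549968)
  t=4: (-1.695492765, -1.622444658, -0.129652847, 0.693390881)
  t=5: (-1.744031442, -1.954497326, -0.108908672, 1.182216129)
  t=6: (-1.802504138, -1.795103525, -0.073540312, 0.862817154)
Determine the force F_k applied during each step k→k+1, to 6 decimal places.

F_0 = 3.037869 N
F_1 = -0.800656 N
F_2 = 4.107183 N
F_3 = -6.715615 N
F_4 = -11.598682 N
F_5 = 5.410487 N

step 0→1:
  ẍ = (ẋ'−ẋ)/dt = (-1.537136769−-1.630345446)/0.029917 = 3.115576
  θ̈ = (θ̇'−θ̇)/dt = (0.794696064−1.054921935)/0.029917 = -8.698261
  sinθ=-0.218505, cosθ=0.975836
  F = (M+m)·ẍ + m·l·cosθ·θ̈ − m·l·sinθ·θ̇² = 3.526218 + -0.502752 − -0.014403 = 3.037869
step 1→2:
  ẍ = (ẋ'−ẋ)/dt = (-1.555273599−-1.537136769)/0.029917 = -0.606238
  θ̈ = (θ̇'−θ̇)/dt = (0.732201513−0.794696064)/0.029917 = -2.088931
  sinθ=-0.187604, cosθ=0.982245
  F = (M+m)·ẍ + m·l·cosθ·θ̈ − m·l·sinθ·θ̇² = -0.686142 + -0.121531 − -0.007018 = -0.800656
step 2→3:
  ẍ = (ẋ'−ẋ)/dt = (-1.432151663−-1.555273599)/0.029917 = 4.115451
  θ̈ = (θ̇'−θ̇)/dt = (0.447549968−0.732201513)/0.029917 = -9.514709
  sinθ=-0.164201, cosθ=0.986427
  F = (M+m)·ẍ + m·l·cosθ·θ̈ − m·l·sinθ·θ̇² = 4.657879 + -0.555910 − -0.005214 = 4.107183
step 3→4:
  ẍ = (ẋ'−ẋ)/dt = (-1.622444658−-1.432151663)/0.029917 = -6.360698
  θ̈ = (θ̇'−θ̇)/dt = (0.693390881−0.447549968)/0.029917 = 8.217432
  sinθ=-0.142555, cosθ=0.989787
  F = (M+m)·ẍ + m·l·cosθ·θ̈ − m·l·sinθ·θ̇² = -7.199057 + 0.481751 − -0.001691 = -6.715615
step 4→5:
  ẍ = (ẋ'−ẋ)/dt = (-1.954497326−-1.622444658)/0.029917 = -11.099130
  θ̈ = (θ̇'−θ̇)/dt = (1.182216129−0.693390881)/0.029917 = 16.339381
  sinθ=-0.129290, cosθ=0.991607
  F = (M+m)·ẍ + m·l·cosθ·θ̈ − m·l·sinθ·θ̇² = -12.562028 + 0.959665 − -0.003682 = -11.598682
step 5→6:
  ẍ = (ẋ'−ẋ)/dt = (-1.795103525−-1.954497326)/0.029917 = 5.327867
  θ̈ = (θ̇'−θ̇)/dt = (0.862817154−1.182216129)/0.029917 = -10.676170
  sinθ=-0.108694, cosθ=0.994075
  F = (M+m)·ẍ + m·l·cosθ·θ̈ − m·l·sinθ·θ̇² = 6.030096 + -0.628607 − -0.008998 = 5.410487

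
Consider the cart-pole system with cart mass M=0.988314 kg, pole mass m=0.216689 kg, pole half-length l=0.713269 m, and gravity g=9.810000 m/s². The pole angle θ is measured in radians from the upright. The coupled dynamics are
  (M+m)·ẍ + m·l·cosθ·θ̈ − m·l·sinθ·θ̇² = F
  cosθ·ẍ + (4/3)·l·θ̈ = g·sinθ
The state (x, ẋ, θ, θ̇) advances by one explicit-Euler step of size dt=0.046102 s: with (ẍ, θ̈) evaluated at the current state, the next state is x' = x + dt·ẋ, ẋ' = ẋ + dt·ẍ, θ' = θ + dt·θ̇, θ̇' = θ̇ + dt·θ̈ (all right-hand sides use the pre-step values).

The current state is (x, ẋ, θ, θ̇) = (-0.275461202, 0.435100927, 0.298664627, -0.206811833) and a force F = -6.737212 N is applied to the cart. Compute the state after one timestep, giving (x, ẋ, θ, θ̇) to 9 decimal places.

(-0.255402179, 0.121649958, 0.289130188, 0.248117845)

sinθ=0.294244213, cosθ=0.955730267
temp = (F + m·l·θ̇²·sinθ)/(M+m) = (-6.737212 + 0.001945131)/1.205003 = -5.589419171
θ̈ = (g·sinθ − cosθ·temp)/(l·(4/3 − m·cos²θ/(M+m))) = 9.867894629
ẍ = temp − m·l·θ̈·cosθ/(M+m) = -6.799075298
Euler: x'=-0.275461202+0.046102·0.435100927=-0.255402179, ẋ'=0.435100927+0.046102·-6.799075298=0.121649958
       θ'=0.298664627+0.046102·-0.206811833=0.289130188, θ̇'=-0.206811833+0.046102·9.867894629=0.248117845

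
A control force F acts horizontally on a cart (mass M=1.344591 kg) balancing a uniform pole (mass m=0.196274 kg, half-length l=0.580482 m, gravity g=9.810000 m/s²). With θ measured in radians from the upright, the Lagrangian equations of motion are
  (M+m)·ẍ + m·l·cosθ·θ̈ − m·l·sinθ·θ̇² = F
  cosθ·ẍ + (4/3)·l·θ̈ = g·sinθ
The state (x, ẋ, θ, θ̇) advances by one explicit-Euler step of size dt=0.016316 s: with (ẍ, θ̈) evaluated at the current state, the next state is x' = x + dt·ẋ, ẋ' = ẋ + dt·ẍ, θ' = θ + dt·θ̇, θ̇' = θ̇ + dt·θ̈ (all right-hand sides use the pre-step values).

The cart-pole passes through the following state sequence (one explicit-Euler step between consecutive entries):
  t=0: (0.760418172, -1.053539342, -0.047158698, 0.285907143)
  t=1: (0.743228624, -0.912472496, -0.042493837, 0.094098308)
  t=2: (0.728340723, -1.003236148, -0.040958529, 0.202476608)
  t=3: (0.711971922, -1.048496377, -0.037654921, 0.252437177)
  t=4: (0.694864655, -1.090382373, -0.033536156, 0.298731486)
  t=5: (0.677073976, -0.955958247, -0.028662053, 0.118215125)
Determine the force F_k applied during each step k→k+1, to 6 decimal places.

F_0 = 11.984737 N
F_1 = -7.815461 N
F_2 = -3.925556 N
F_3 = -3.632353 N
F_4 = 11.435382 N

step 0→1:
  ẍ = (ẋ'−ẋ)/dt = (-0.912472496−-1.053539342)/0.016316 = 8.645921
  θ̈ = (θ̇'−θ̇)/dt = (0.094098308−0.285907143)/0.016316 = -11.755874
  sinθ=-0.047141, cosθ=0.998888
  F = (M+m)·ẍ + m·l·cosθ·θ̈ − m·l·sinθ·θ̇² = 13.322197 + -1.337899 − -0.000439 = 11.984737
step 1→2:
  ẍ = (ẋ'−ẋ)/dt = (-1.003236148−-0.912472496)/0.016316 = -5.562862
  θ̈ = (θ̇'−θ̇)/dt = (0.202476608−0.094098308)/0.016316 = 6.642455
  sinθ=-0.042481, cosθ=0.999097
  F = (M+m)·ẍ + m·l·cosθ·θ̈ − m·l·sinθ·θ̇² = -8.571619 + 0.756115 − -0.000043 = -7.815461
step 2→3:
  ẍ = (ẋ'−ẋ)/dt = (-1.048496377−-1.003236148)/0.016316 = -2.773978
  θ̈ = (θ̇'−θ̇)/dt = (0.252437177−0.202476608)/0.016316 = 3.062060
  sinθ=-0.040947, cosθ=0.999161
  F = (M+m)·ẍ + m·l·cosθ·θ̈ − m·l·sinθ·θ̇² = -4.274326 + 0.348579 − -0.000191 = -3.925556
step 3→4:
  ẍ = (ẋ'−ẋ)/dt = (-1.090382373−-1.048496377)/0.016316 = -2.567173
  θ̈ = (θ̇'−θ̇)/dt = (0.298731486−0.252437177)/0.016316 = 2.837357
  sinθ=-0.037646, cosθ=0.999291
  F = (M+m)·ẍ + m·l·cosθ·θ̈ − m·l·sinθ·θ̇² = -3.955667 + 0.323041 − -0.000273 = -3.632353
step 4→5:
  ẍ = (ẋ'−ẋ)/dt = (-0.955958247−-1.090382373)/0.016316 = 8.238792
  θ̈ = (θ̇'−θ̇)/dt = (0.118215125−0.298731486)/0.016316 = -11.063763
  sinθ=-0.033530, cosθ=0.999438
  F = (M+m)·ẍ + m·l·cosθ·θ̈ − m·l·sinθ·θ̇² = 12.694866 + -1.259825 − -0.000341 = 11.435382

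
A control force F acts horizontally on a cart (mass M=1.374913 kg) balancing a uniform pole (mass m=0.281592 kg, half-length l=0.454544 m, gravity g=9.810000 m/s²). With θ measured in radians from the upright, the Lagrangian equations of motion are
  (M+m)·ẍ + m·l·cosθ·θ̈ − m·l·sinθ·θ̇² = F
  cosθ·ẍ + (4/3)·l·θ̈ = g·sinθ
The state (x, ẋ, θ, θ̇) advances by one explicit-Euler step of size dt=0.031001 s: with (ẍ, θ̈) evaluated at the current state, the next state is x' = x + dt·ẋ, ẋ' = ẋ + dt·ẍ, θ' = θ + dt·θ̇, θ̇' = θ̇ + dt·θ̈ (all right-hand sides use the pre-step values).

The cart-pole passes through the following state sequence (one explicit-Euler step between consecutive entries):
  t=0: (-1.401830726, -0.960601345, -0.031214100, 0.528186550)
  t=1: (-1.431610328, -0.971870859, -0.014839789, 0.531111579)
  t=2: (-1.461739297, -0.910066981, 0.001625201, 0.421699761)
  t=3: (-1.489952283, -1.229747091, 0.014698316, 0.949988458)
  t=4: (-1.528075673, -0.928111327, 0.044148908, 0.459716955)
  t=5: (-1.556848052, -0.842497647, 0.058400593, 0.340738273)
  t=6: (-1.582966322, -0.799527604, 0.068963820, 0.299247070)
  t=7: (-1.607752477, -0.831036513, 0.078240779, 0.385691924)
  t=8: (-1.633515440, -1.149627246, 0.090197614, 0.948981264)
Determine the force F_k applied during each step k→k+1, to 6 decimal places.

step 0→1:
  ẍ = (ẋ'−ẋ)/dt = (-0.971870859−-0.960601345)/0.031001 = -0.363521
  θ̈ = (θ̇'−θ̇)/dt = (0.531111579−0.528186550)/0.031001 = 0.094353
  sinθ=-0.031209, cosθ=0.999513
  F = (M+m)·ẍ + m·l·cosθ·θ̈ − m·l·sinθ·θ̇² = -0.602174 + 0.012071 − -0.001114 = -0.588989
step 1→2:
  ẍ = (ẋ'−ẋ)/dt = (-0.910066981−-0.971870859)/0.031001 = 1.993609
  θ̈ = (θ̇'−θ̇)/dt = (0.421699761−0.531111579)/0.031001 = -3.529300
  sinθ=-0.014839, cosθ=0.999890
  F = (M+m)·ẍ + m·l·cosθ·θ̈ − m·l·sinθ·θ̇² = 3.302424 + -0.451686 − -0.000536 = 2.851273
step 2→3:
  ẍ = (ẋ'−ẋ)/dt = (-1.229747091−-0.910066981)/0.031001 = -10.311929
  θ̈ = (θ̇'−θ̇)/dt = (0.949988458−0.421699761)/0.031001 = 17.041021
  sinθ=0.001625, cosθ=0.999999
  F = (M+m)·ẍ + m·l·cosθ·θ̈ − m·l·sinθ·θ̇² = -17.081762 + 2.181179 − 0.000037 = -14.900620
step 3→4:
  ẍ = (ẋ'−ẋ)/dt = (-0.928111327−-1.229747091)/0.031001 = 9.729872
  θ̈ = (θ̇'−θ̇)/dt = (0.459716955−0.949988458)/0.031001 = -15.814700
  sinθ=0.014698, cosθ=0.999892
  F = (M+m)·ẍ + m·l·cosθ·θ̈ − m·l·sinθ·θ̇² = 16.117582 + -2.023999 − 0.001698 = 14.091885
step 4→5:
  ẍ = (ẋ'−ẋ)/dt = (-0.842497647−-0.928111327)/0.031001 = 2.761643
  θ̈ = (θ̇'−θ̇)/dt = (0.340738273−0.459716955)/0.031001 = -3.837898
  sinθ=0.044135, cosθ=0.999026
  F = (M+m)·ẍ + m·l·cosθ·θ̈ − m·l·sinθ·θ̇² = 4.574675 + -0.490757 − 0.001194 = 4.082724
step 5→6:
  ẍ = (ẋ'−ẋ)/dt = (-0.799527604−-0.842497647)/0.031001 = 1.386086
  θ̈ = (θ̇'−θ̇)/dt = (0.299247070−0.340738273)/0.031001 = -1.338383
  sinθ=0.058367, cosθ=0.998295
  F = (M+m)·ẍ + m·l·cosθ·θ̈ − m·l·sinθ·θ̇² = 2.296058 + -0.171016 − 0.000867 = 2.124175
step 6→7:
  ẍ = (ẋ'−ẋ)/dt = (-0.831036513−-0.799527604)/0.031001 = -1.016384
  θ̈ = (θ̇'−θ̇)/dt = (0.385691924−0.299247070)/0.031001 = 2.788454
  sinθ=0.068909, cosθ=0.997623
  F = (M+m)·ẍ + m·l·cosθ·θ̈ − m·l·sinθ·θ̇² = -1.683645 + 0.356062 − 0.000790 = -1.328372
step 7→8:
  ẍ = (ẋ'−ẋ)/dt = (-1.149627246−-0.831036513)/0.031001 = -10.276789
  θ̈ = (θ̇'−θ̇)/dt = (0.948981264−0.385691924)/0.031001 = 18.170038
  sinθ=0.078161, cosθ=0.996941
  F = (M+m)·ẍ + m·l·cosθ·θ̈ − m·l·sinθ·θ̇² = -17.023552 + 2.318576 − 0.001488 = -14.706464

F_0 = -0.588989 N
F_1 = 2.851273 N
F_2 = -14.900620 N
F_3 = 14.091885 N
F_4 = 4.082724 N
F_5 = 2.124175 N
F_6 = -1.328372 N
F_7 = -14.706464 N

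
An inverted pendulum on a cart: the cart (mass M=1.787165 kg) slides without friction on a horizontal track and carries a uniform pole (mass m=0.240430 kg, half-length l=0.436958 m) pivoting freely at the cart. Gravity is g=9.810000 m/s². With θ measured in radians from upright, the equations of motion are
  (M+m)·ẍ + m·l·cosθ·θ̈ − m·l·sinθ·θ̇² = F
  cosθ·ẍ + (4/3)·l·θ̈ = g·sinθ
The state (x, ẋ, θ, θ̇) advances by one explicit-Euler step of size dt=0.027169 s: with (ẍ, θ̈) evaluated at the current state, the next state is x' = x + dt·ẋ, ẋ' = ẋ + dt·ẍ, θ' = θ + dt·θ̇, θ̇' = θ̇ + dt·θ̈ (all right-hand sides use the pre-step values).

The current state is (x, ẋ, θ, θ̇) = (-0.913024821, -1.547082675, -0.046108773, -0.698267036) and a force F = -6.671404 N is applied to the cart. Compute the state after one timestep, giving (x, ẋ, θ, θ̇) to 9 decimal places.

sinθ=-0.046092437, cosθ=0.998937179
temp = (F + m·l·θ̇²·sinθ)/(M+m) = (-6.671404 + -0.002361028)/2.027595 = -3.291468478
θ̈ = (g·sinθ − cosθ·temp)/(l·(4/3 − m·cos²θ/(M+m))) = 5.341434185
ẍ = temp − m·l·θ̈·cosθ/(M+m) = -3.567935413
Euler: x'=-0.913024821+0.027169·-1.547082675=-0.955057510, ẋ'=-1.547082675+0.027169·-3.567935413=-1.644019912
       θ'=-0.046108773+0.027169·-0.698267036=-0.065079990, θ̇'=-0.698267036+0.027169·5.341434185=-0.553145611

(-0.955057510, -1.644019912, -0.065079990, -0.553145611)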